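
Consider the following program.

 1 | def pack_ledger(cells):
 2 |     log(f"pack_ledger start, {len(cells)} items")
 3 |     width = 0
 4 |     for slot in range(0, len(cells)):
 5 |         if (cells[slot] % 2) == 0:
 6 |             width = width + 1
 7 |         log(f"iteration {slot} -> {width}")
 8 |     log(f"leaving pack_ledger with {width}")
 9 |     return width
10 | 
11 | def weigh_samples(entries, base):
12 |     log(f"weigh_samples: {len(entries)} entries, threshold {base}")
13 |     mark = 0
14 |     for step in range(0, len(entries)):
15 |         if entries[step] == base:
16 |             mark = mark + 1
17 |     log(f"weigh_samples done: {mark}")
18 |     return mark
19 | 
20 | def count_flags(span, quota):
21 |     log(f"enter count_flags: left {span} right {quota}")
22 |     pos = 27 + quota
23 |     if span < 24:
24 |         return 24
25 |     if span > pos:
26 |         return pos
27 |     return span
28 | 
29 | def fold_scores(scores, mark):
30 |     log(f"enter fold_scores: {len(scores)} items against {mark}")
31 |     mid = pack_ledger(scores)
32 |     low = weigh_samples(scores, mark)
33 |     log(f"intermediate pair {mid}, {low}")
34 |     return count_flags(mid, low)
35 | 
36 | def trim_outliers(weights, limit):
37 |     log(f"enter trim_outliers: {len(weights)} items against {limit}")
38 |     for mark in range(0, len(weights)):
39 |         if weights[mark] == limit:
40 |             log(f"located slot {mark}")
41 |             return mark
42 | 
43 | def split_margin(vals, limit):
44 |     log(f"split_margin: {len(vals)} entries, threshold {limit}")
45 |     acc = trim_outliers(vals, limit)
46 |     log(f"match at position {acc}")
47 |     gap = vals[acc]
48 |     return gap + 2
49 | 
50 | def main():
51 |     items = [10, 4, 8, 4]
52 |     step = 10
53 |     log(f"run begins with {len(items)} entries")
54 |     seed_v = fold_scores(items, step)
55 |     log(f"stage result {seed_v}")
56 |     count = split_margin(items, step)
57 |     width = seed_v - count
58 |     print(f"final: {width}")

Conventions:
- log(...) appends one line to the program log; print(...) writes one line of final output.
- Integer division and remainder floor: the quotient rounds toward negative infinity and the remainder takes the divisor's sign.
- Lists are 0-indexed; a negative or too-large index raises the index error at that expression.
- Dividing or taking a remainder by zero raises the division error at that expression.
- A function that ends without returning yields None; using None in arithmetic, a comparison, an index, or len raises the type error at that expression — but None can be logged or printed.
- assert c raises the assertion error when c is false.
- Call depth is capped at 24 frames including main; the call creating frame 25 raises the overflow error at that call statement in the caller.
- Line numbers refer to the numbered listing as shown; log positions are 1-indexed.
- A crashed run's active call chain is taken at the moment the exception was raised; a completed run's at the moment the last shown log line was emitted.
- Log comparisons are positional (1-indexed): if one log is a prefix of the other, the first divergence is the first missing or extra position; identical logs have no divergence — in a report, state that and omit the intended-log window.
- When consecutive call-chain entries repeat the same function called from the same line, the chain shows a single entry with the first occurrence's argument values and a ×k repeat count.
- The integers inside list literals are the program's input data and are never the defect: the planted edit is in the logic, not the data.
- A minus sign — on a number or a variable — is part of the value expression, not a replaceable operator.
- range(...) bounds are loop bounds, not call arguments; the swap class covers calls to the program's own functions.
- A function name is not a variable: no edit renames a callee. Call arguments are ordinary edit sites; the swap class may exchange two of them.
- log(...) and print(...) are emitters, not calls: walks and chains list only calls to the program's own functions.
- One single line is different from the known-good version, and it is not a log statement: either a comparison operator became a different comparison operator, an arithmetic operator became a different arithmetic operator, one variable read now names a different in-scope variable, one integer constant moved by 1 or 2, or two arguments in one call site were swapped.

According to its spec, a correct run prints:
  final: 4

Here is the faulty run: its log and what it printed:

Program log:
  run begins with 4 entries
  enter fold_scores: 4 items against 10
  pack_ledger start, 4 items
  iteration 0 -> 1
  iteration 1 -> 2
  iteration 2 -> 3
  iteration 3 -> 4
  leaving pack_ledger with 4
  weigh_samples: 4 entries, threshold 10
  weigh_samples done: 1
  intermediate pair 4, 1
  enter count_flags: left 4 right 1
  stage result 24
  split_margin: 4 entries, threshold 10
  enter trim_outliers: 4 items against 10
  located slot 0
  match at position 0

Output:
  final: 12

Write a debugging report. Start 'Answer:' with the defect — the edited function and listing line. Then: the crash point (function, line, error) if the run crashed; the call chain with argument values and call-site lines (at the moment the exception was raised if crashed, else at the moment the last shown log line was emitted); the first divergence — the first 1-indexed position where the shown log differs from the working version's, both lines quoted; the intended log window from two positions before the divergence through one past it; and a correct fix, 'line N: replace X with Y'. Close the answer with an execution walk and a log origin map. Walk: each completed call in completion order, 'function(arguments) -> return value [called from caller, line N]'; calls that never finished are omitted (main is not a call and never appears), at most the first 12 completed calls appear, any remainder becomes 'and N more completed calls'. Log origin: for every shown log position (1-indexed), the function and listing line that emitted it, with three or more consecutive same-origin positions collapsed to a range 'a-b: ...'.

Answer: the defect is in split_margin at line 48.
The tell: No log line changed; the fault shows up purely in the output.
Call chain: main -> split_margin([10, 4, 8, 4], 10) (called at line 56).
First divergence: none — the logs agree in full.
Execution walk:
  pack_ledger([10, 4, 8, 4]) -> 4  [called from fold_scores, line 31]
  weigh_samples([10, 4, 8, 4], 10) -> 1  [called from fold_scores, line 32]
  count_flags(4, 1) -> 24  [called from fold_scores, line 34]
  fold_scores([10, 4, 8, 4], 10) -> 24  [called from main, line 54]
  trim_outliers([10, 4, 8, 4], 10) -> 0  [called from split_margin, line 45]
  split_margin([10, 4, 8, 4], 10) -> 12  [called from main, line 56]
Log origin:
  1: logged in main at line 53
  2: logged in fold_scores at line 30
  3: logged in pack_ledger at line 2
  4-7: logged in pack_ledger at line 7
  8: logged in pack_ledger at line 8
  9: logged in weigh_samples at line 12
  10: logged in weigh_samples at line 17
  11: logged in fold_scores at line 33
  12: logged in count_flags at line 21
  13: logged in main at line 55
  14: logged in split_margin at line 44
  15: logged in trim_outliers at line 37
  16: logged in trim_outliers at line 40
  17: logged in split_margin at line 46
A correct fix: line 48: replace `+` with `*`.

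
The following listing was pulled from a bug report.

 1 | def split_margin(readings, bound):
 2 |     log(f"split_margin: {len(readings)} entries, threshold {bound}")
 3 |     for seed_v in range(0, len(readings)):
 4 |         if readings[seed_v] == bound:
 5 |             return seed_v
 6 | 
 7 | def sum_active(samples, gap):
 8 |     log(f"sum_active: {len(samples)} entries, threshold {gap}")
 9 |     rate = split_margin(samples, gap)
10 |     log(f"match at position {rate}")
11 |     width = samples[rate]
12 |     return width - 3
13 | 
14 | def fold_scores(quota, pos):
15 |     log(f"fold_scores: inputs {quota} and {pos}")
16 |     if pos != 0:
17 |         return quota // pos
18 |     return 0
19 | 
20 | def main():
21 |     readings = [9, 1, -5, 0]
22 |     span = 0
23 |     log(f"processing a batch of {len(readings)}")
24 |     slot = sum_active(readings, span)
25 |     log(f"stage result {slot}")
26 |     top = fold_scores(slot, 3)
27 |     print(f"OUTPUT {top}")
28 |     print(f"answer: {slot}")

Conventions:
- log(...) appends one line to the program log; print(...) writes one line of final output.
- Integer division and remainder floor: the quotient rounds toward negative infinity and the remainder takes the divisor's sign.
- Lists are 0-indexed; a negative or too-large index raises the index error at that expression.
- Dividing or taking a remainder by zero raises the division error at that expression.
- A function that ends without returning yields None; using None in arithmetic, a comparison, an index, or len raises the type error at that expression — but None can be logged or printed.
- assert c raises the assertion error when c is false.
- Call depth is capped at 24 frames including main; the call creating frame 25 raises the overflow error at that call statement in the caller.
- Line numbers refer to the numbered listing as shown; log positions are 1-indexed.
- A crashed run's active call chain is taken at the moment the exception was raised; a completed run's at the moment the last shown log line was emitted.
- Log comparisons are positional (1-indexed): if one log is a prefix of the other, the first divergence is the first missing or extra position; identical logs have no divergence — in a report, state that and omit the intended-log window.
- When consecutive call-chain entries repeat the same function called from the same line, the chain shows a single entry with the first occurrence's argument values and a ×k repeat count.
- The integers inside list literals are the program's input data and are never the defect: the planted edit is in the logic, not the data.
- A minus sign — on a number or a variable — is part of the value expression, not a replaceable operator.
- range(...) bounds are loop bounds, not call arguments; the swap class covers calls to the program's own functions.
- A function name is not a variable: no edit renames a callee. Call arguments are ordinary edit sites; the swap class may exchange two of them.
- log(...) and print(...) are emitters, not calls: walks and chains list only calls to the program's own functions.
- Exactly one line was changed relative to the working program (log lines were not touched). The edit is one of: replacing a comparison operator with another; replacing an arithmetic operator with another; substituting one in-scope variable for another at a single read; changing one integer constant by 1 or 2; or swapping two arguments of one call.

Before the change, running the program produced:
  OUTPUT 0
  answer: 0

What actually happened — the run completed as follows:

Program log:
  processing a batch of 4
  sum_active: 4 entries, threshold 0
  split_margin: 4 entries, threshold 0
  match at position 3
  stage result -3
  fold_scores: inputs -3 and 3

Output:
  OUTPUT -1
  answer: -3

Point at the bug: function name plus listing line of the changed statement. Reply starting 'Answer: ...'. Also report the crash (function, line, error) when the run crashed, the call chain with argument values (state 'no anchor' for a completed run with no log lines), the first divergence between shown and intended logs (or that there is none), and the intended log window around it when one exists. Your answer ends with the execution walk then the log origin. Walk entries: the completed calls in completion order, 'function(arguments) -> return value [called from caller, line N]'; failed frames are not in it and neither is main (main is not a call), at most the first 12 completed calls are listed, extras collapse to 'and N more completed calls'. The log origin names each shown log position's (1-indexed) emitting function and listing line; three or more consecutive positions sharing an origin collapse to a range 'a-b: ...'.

Answer: the defect is in sum_active at line 12.
Key observation: The log first diverges at position 5: the faulty run prints 'stage result -3' where the working version prints 'stage result 0'.
Call chain: main -> fold_scores(-3, 3) (called at line 26).
First divergence: position 5 — shown 'stage result -3', intended 'stage result 0'.
Intended log window:
  3: split_margin: 4 entries, threshold 0
  4: match at position 3
  5: stage result 0
  6: fold_scores: inputs 0 and 3
Execution walk:
  split_margin([9, 1, -5, 0], 0) -> 3  [called from sum_active, line 9]
  sum_active([9, 1, -5, 0], 0) -> -3  [called from main, line 24]
  fold_scores(-3, 3) -> -1  [called from main, line 26]
Log origins:
  1: from main, line 23
  2: from sum_active, line 8
  3: from split_margin, line 2
  4: from sum_active, line 10
  5: from main, line 25
  6: from fold_scores, line 15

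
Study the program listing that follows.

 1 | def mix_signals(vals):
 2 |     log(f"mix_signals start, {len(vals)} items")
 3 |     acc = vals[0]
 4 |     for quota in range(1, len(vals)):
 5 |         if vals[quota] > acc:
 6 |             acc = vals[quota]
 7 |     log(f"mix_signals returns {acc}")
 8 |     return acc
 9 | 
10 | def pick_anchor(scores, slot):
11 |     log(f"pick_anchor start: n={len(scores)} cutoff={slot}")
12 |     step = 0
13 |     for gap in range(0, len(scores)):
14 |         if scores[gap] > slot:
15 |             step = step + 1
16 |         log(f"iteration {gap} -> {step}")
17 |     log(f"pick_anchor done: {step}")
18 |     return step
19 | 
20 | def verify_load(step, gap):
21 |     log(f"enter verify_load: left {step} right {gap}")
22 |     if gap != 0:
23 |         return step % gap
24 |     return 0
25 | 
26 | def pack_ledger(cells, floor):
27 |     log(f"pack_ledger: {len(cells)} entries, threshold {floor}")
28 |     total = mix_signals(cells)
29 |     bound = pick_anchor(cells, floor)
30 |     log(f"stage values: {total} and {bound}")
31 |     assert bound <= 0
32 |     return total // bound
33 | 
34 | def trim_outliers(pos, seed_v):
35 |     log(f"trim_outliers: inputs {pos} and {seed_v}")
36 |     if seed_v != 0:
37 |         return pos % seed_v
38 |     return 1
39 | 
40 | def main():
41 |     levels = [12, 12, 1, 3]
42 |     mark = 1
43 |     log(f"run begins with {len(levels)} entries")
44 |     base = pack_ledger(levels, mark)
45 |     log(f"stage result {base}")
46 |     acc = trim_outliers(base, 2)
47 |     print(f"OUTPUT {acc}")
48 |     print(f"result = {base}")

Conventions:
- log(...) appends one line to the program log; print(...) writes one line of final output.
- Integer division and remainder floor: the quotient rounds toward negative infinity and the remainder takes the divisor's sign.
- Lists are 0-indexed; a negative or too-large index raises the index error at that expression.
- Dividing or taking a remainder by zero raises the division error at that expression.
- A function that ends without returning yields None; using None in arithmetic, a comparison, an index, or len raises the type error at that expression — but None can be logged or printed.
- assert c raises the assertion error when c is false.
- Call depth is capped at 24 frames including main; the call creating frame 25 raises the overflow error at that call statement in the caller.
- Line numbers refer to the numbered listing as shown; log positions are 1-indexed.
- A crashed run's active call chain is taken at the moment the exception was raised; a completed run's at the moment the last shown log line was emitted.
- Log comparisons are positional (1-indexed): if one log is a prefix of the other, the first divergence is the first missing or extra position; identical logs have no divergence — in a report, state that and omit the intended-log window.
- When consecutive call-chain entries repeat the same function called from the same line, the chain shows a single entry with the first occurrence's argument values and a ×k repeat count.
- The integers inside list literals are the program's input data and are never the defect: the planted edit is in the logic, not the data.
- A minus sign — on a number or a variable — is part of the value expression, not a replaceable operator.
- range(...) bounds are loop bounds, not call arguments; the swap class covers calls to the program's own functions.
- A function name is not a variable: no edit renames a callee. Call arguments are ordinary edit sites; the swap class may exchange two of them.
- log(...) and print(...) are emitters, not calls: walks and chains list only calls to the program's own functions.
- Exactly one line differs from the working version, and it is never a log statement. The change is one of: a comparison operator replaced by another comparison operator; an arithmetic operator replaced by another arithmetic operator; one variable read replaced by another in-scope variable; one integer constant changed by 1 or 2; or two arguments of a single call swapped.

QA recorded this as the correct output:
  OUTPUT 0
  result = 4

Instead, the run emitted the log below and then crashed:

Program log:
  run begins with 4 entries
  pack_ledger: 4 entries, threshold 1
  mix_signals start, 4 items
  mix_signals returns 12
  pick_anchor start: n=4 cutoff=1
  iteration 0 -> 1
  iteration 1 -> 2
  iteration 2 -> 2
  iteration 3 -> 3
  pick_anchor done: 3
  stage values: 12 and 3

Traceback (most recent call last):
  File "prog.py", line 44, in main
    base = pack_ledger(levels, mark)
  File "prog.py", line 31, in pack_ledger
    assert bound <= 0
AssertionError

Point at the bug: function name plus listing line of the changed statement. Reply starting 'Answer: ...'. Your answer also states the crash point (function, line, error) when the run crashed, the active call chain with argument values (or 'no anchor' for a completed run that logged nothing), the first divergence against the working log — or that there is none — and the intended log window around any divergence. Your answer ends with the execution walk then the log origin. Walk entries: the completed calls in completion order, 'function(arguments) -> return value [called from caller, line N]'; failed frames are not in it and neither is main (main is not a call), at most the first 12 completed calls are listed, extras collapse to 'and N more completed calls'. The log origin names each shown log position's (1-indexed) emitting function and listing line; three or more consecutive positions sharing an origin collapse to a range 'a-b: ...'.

Answer: the defect is in pack_ledger at line 31.
The tell: After 11 matching log lines the faulty run goes silent, while the working version continues with 'stage result 4'.
Crash: pack_ledger, line 31, AssertionError.
Call chain: main -> pack_ledger([12, 12, 1, 3], 1) (called at line 44).
First divergence: position 12 (shown log ended at 11 lines; the working version continues: 'stage result 4').
Intended log window:
  10: pick_anchor done: 3
  11: stage values: 12 and 3
  12: stage result 4
  13: trim_outliers: inputs 4 and 2
Execution walk:
  mix_signals([12, 12, 1, 3]) -> 12  [called from pack_ledger, line 28]
  pick_anchor([12, 12, 1, 3], 1) -> 3  [called from pack_ledger, line 29]
Log origins:
  1: logged in main at line 43
  2: logged in pack_ledger at line 27
  3: logged in mix_signals at line 2
  4: logged in mix_signals at line 7
  5: logged in pick_anchor at line 11
  6-9: logged in pick_anchor at line 16
  10: logged in pick_anchor at line 17
  11: logged in pack_ledger at line 30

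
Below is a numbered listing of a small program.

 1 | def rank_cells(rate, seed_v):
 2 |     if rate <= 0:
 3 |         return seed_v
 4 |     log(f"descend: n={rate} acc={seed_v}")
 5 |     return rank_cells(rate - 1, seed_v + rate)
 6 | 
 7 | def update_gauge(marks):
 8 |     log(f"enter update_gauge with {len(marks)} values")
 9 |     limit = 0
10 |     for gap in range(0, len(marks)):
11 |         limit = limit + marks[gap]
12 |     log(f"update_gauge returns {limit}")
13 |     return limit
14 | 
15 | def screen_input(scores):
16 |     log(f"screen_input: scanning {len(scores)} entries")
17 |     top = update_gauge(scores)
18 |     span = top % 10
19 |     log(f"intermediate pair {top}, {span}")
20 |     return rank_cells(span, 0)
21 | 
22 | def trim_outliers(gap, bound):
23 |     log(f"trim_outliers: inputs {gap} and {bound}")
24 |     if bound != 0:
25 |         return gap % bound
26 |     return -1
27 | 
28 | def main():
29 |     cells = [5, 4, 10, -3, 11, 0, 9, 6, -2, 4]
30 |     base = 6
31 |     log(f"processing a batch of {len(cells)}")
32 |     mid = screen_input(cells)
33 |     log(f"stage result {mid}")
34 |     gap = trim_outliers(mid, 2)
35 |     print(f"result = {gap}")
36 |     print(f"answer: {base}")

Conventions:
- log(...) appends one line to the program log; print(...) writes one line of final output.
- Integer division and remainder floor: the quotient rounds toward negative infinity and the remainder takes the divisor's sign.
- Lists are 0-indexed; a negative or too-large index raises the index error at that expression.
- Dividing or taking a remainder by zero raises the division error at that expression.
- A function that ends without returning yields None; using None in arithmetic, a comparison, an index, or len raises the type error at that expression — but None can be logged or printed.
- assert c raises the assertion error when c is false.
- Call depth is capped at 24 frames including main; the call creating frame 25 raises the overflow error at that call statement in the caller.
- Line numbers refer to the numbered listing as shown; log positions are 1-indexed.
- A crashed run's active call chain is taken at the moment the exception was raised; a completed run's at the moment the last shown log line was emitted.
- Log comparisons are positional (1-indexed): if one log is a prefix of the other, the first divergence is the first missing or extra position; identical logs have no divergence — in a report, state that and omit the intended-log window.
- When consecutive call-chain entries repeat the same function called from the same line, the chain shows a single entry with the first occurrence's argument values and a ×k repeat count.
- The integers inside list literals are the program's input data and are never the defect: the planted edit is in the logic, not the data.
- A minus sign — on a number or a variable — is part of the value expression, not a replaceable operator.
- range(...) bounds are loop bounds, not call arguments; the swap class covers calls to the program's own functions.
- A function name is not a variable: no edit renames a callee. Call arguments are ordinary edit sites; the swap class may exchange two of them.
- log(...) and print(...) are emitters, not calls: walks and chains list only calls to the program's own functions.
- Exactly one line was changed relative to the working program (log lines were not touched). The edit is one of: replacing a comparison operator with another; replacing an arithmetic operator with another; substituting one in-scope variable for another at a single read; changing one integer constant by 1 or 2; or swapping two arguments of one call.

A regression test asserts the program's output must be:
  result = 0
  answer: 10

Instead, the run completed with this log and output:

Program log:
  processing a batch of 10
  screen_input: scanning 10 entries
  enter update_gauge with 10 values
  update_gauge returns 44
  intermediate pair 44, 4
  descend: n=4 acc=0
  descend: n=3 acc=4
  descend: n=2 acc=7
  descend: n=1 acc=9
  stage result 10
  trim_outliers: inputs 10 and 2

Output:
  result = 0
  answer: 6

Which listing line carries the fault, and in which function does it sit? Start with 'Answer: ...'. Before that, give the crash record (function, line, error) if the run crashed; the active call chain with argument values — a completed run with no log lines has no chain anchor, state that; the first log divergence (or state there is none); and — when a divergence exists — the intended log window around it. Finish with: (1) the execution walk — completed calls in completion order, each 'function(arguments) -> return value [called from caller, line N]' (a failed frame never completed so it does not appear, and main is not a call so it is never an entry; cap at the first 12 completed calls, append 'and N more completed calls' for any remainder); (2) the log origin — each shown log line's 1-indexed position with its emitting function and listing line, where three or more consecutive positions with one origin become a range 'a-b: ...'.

Answer: the defect is in main at line 36.
Key observation: The logs agree in full; only the final output differs.
Call chain: main -> trim_outliers(10, 2) (called at line 34).
First divergence: there is none — every log position agrees.
Execution walk:
  update_gauge([5, 4, 10, -3, 11, 0, 9, 6, -2, 4]) -> 44  [called from screen_input, line 17]
  rank_cells(0, 10) -> 10  [called from rank_cells, line 5]
  rank_cells(1, 9) -> 10  [called from rank_cells, line 5]
  rank_cells(2, 7) -> 10  [called from rank_cells, line 5]
  rank_cells(3, 4) -> 10  [called from rank_cells, line 5]
  rank_cells(4, 0) -> 10  [called from screen_input, line 20]
  screen_input([5, 4, 10, -3, 11, 0, 9, 6, -2, 4]) -> 10  [called from main, line 32]
  trim_outliers(10, 2) -> 0  [called from main, line 34]
Log line origins:
  1: logged in main at line 31
  2: logged in screen_input at line 16
  3: logged in update_gauge at line 8
  4: logged in update_gauge at line 12
  5: logged in screen_input at line 19
  6-9: logged in rank_cells at line 4
  10: logged in main at line 33
  11: logged in trim_outliers at line 23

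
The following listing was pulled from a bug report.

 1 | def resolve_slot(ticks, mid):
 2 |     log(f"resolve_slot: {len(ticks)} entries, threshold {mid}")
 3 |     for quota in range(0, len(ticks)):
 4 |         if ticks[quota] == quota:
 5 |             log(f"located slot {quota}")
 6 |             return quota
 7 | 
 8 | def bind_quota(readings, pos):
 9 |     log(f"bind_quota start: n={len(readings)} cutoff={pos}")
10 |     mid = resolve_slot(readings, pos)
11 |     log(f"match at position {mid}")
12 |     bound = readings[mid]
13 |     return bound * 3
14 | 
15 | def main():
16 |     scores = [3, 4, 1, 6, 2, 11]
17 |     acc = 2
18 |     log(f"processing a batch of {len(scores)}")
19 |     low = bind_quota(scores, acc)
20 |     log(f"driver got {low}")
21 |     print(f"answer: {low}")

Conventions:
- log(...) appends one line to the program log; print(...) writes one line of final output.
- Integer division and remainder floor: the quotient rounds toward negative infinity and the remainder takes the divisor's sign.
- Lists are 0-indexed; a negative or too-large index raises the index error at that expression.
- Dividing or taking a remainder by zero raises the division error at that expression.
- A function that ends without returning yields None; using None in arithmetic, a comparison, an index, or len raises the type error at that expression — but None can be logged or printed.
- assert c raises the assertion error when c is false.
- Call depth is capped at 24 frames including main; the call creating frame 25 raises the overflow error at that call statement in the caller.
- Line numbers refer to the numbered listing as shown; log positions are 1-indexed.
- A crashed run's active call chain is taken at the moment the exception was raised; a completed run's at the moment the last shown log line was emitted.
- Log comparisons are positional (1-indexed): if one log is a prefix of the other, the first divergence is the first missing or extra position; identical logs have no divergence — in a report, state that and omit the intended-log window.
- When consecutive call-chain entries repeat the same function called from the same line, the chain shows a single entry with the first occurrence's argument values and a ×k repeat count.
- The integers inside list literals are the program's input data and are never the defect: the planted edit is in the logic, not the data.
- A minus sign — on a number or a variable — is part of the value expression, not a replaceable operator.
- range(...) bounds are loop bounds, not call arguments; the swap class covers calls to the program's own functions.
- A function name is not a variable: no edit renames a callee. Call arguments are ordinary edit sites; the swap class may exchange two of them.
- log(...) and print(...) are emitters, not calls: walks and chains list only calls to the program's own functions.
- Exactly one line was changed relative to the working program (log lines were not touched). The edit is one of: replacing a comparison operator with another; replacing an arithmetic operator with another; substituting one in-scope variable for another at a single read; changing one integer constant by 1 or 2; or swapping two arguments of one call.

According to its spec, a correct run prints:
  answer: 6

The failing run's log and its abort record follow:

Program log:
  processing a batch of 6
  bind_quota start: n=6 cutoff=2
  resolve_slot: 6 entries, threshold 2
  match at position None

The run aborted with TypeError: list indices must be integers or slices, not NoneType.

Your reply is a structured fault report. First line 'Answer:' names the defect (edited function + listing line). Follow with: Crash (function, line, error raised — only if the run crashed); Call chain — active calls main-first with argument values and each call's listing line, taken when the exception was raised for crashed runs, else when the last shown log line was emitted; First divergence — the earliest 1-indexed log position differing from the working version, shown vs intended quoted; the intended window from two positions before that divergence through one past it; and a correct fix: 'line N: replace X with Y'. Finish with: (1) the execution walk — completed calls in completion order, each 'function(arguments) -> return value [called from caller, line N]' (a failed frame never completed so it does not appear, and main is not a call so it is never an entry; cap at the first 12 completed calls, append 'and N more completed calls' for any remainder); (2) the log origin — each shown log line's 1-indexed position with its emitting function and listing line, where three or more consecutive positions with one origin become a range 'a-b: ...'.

Answer: the defect is in resolve_slot at line 4.
Key observation: Log line 4 is where behavior first shows: 'match at position None' appears instead of 'located slot 4'.
Crash: bind_quota, line 12, TypeError.
Call chain: main -> bind_quota([3, 4, 1, 6, 2, 11], 2) (called at line 19).
First divergence: position 4 — the shown line 'match at position None' should read 'located slot 4'.
Intended log window:
  2: bind_quota start: n=6 cutoff=2
  3: resolve_slot: 6 entries, threshold 2
  4: located slot 4
  5: match at position 4
Execution walk:
  resolve_slot([3, 4, 1, 6, 2, 11], 2) -> None  [called from bind_quota, line 10]
Log origins:
  1: emitted by main (line 18)
  2: emitted by bind_quota (line 9)
  3: emitted by resolve_slot (line 2)
  4: emitted by bind_quota (line 11)
A correct fix: line 4: replace `ticks[quota] == quota` with `ticks[quota] == mid`.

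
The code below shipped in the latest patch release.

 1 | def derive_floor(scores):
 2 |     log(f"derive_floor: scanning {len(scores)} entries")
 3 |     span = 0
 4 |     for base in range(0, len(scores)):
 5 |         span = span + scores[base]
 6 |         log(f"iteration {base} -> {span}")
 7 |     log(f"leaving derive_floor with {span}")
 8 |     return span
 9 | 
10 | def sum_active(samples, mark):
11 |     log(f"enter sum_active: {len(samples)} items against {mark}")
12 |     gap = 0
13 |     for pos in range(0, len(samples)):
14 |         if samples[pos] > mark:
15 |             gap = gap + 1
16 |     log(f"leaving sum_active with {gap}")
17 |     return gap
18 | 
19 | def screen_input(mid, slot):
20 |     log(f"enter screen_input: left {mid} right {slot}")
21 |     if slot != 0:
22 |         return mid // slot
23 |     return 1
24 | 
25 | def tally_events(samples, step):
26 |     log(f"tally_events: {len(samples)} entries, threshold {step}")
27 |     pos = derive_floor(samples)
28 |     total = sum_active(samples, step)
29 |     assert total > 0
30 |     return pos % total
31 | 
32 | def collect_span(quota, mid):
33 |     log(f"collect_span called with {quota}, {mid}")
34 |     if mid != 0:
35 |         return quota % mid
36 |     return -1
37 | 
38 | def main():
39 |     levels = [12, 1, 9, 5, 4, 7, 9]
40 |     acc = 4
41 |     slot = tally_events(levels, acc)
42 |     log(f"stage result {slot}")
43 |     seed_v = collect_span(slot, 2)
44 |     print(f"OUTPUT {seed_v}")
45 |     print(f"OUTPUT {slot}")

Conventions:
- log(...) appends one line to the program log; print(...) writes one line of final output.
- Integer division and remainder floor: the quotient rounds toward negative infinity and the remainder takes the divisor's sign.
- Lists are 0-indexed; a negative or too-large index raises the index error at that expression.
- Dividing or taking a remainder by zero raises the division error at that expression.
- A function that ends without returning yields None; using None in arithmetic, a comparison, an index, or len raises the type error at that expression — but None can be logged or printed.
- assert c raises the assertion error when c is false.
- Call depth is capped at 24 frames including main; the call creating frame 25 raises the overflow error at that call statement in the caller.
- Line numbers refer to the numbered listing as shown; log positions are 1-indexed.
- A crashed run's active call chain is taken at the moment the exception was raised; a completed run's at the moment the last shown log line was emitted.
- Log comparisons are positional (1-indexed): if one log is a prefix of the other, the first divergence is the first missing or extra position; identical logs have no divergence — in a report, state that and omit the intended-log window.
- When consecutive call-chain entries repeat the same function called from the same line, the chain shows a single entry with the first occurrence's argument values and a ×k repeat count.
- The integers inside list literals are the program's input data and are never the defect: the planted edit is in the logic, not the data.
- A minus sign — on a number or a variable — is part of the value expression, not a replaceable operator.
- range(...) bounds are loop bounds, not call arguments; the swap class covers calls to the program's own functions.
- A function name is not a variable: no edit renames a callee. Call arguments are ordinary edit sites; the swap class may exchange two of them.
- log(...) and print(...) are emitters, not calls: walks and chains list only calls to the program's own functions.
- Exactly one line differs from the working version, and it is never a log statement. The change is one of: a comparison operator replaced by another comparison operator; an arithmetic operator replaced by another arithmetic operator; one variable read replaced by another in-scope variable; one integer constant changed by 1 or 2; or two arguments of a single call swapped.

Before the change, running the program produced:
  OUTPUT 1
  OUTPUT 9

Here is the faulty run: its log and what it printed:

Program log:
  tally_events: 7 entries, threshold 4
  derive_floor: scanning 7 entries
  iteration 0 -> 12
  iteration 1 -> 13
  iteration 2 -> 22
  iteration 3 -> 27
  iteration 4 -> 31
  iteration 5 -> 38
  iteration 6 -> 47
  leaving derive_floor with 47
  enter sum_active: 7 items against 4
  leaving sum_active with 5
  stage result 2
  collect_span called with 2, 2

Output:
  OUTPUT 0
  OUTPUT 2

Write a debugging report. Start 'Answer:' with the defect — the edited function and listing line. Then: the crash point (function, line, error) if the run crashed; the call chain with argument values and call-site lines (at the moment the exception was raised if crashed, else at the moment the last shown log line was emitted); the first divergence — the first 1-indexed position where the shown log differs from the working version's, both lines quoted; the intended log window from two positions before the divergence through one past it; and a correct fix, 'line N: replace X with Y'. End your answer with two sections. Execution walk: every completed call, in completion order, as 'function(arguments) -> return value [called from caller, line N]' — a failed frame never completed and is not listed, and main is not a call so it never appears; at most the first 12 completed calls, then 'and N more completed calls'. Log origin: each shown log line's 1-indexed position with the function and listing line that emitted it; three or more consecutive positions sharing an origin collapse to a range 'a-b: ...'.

Answer: the defect is in tally_events at line 30.
Key fact: At log position 13 the runs split — shown 'stage result 2', but the working version logs 'stage result 9'.
Call chain: main -> collect_span(2, 2) (called at line 43).
First divergence: at position 13 the run shows 'stage result 2' where the working version logs 'stage result 9'.
Intended log window:
  11: enter sum_active: 7 items against 4
  12: leaving sum_active with 5
  13: stage result 9
  14: collect_span called with 9, 2
Execution walk:
  derive_floor([12, 1, 9, 5, 4, 7, 9]) -> 47  [called from tally_events, line 27]
  sum_active([12, 1, 9, 5, 4, 7, 9], 4) -> 5  [called from tally_events, line 28]
  tally_events([12, 1, 9, 5, 4, 7, 9], 4) -> 2  [called from main, line 41]
  collect_span(2, 2) -> 0  [called from main, line 43]
Log line origins:
  1: logged in tally_events at line 26
  2: logged in derive_floor at line 2
  3-9: logged in derive_floor at line 6
  10: logged in derive_floor at line 7
  11: logged in sum_active at line 11
  12: logged in sum_active at line 16
  13: logged in main at line 42
  14: logged in collect_span at line 33
A correct fix: line 30: replace `%` with `//`.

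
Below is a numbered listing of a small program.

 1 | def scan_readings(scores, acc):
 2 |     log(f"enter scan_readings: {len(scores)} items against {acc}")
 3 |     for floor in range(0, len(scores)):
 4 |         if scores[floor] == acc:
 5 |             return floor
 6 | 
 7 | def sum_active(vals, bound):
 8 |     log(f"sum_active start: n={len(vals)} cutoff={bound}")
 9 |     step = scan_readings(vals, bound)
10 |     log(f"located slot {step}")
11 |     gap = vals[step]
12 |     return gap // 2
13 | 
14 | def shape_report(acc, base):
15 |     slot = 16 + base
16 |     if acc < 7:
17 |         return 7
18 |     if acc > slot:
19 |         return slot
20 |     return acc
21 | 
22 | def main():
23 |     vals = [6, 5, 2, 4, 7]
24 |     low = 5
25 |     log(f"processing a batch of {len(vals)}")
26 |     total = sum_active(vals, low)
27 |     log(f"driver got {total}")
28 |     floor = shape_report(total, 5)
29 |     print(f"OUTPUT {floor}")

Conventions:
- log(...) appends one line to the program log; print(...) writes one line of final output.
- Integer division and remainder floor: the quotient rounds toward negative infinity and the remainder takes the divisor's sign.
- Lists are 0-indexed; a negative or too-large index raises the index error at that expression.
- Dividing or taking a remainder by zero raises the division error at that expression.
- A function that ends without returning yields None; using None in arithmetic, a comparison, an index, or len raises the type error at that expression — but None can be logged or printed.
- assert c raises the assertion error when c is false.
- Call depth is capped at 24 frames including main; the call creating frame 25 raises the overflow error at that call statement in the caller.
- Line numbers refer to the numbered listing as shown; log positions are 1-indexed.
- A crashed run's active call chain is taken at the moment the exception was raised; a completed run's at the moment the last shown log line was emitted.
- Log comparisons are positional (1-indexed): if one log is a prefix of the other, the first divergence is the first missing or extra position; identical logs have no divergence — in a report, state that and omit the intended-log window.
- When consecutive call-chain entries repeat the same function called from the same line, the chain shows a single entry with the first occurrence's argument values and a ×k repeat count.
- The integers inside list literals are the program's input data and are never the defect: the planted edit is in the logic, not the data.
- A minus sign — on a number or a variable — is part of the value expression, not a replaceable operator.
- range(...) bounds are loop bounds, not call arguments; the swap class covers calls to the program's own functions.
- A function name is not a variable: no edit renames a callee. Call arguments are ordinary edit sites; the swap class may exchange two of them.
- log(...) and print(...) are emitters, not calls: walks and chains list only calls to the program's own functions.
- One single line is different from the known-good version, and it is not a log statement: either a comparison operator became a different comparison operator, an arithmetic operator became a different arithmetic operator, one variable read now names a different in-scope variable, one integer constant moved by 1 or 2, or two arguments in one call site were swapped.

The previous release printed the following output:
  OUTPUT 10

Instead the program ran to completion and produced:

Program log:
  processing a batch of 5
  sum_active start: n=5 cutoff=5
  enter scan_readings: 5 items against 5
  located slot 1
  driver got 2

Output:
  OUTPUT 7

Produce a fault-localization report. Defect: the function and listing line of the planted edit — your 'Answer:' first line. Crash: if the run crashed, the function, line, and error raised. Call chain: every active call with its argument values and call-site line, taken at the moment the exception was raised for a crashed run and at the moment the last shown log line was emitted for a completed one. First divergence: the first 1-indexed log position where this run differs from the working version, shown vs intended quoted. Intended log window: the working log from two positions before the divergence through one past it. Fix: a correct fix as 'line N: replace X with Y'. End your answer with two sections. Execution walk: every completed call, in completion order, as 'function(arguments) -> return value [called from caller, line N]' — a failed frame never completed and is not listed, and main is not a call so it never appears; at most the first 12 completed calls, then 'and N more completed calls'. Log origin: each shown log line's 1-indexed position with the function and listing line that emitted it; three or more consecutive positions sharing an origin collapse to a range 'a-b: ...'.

Answer: the defect is in sum_active at line 12.
The tell: Position 5 is the first bad log line: 'driver got 2' should read 'driver got 10'.
Call chain: main.
First divergence: at position 5 the run shows 'driver got 2' where the working version logs 'driver got 10'.
Intended log window:
  3: enter scan_readings: 5 items against 5
  4: located slot 1
  5: driver got 10
Execution walk:
  scan_readings([6, 5, 2, 4, 7], 5) -> 1  [called from sum_active, line 9]
  sum_active([6, 5, 2, 4, 7], 5) -> 2  [called from main, line 26]
  shape_report(2, 5) -> 7  [called from main, line 28]
Log line origins:
  1 — main, line 25
  2 — sum_active, line 8
  3 — scan_readings, line 2
  4 — sum_active, line 10
  5 — main, line 27
A correct fix: line 12: replace `//` with `*`.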